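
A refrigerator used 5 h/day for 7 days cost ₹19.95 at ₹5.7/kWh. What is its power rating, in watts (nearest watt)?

100 W

Energy = ₹19.95 ÷ ₹5.7/kWh = 3.5 kWh
Runtime = 5 h/day × 7 days = 35 h
Power = 3.5 kWh ÷ 35 h = 0.1 kW = 100 W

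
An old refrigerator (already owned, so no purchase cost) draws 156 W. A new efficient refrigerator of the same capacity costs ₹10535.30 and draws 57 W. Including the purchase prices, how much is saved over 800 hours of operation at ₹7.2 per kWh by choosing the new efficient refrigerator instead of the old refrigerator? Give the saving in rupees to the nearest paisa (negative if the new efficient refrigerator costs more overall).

-₹9965.06

old refrigerator: ₹0.00 + (156/1000) kW × 800 h × ₹7.2 = ₹0.00 + ₹898.56 = ₹898.56
new efficient refrigerator: ₹10535.30 + (57/1000) kW × 800 h × ₹7.2 = ₹10535.30 + ₹328.32 = ₹10863.62
Saving = ₹898.56 − ₹10863.62 = −₹9965.06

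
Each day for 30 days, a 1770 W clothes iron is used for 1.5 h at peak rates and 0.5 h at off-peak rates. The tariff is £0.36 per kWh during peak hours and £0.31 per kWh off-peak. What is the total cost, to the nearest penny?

£36.90

Peak energy = 1.77 kW × 1.5 h × 30 = 79.65 kWh
Off-peak energy = 1.77 kW × 0.5 h × 30 = 26.55 kWh
Cost = 79.65 × £0.36 + 26.55 × £0.31 = £28.674 + £8.2305 = £36.90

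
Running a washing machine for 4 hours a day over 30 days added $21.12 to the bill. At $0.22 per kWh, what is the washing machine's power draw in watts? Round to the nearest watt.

Energy = $21.12 ÷ $0.22/kWh = 96 kWh
Runtime = 4 h/day × 30 days = 120 h
Power = 96 kWh ÷ 120 h = 0.8 kW = 800 W

800 W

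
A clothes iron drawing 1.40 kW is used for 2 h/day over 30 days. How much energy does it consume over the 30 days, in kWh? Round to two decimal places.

Runtime = 2 h/day × 30 days = 60 h
Energy = 1.4 kW × 60 h = 84 kWh

84.00 kWh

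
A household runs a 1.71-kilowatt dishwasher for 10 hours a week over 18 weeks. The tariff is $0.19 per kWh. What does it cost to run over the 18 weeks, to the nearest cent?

Runtime = 10 h/week × 18 weeks = 180 h
Energy = 1.71 kW × 180 h = 307.8 kWh
Cost = 307.8 kWh × $0.19/kWh = $58.48

$58.48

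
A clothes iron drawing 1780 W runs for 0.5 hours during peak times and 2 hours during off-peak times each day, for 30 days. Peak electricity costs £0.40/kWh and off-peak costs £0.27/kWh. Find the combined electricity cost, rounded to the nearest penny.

Peak energy = 1.78 kW × 0.5 h × 30 = 26.7 kWh
Off-peak energy = 1.78 kW × 2 h × 30 = 106.8 kWh
Cost = 26.7 × £0.40 + 106.8 × £0.27 = £10.68 + £28.836 = £39.52

£39.52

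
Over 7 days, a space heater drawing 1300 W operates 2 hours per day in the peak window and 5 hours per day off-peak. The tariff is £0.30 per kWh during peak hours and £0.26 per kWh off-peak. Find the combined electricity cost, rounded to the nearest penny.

£17.29

Peak energy = 1.3 kW × 2 h × 7 = 18.2 kWh
Off-peak energy = 1.3 kW × 5 h × 7 = 45.5 kWh
Cost = 18.2 × £0.30 + 45.5 × £0.26 = £5.46 + £11.83 = £17.29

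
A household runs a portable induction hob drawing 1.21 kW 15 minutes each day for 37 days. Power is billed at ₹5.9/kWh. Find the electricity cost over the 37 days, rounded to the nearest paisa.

₹66.04

Runtime = 15 min × 37 = 555 min = 9.25 h
Energy = 1.21 kW × 9.25 h = 11.1925 kWh
Cost = 11.1925 kWh × ₹5.9/kWh = ₹66.04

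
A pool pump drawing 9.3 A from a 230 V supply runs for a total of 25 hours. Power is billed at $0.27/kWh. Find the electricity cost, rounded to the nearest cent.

Power = 9.3 A × 230 V = 2139 W = 2.139 kW
Energy = 2.139 kW × 25 h = 53.475 kWh
Cost = 53.475 kWh × $0.27/kWh = $14.44

$14.44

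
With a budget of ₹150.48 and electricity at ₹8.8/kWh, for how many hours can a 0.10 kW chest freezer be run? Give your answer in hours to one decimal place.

171.0 h

Energy available = ₹150.48 ÷ ₹8.8/kWh = 17.1 kWh
Hours = 17.1 kWh ÷ 0.1 kW = 171.0 h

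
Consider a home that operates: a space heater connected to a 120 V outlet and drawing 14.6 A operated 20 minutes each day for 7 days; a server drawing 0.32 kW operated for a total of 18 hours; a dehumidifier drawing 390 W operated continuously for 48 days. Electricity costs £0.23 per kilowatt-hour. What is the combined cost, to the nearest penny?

space heater: Power = 14.6 A × 120 V = 1752 W = 1.752 kW
space heater: Runtime = 20 min × 7 = 140 min = 2.333333… h
space heater: 1.752 kW × 2.333333… h = 4.088 kWh
server: 0.32 kW × 18 h = 5.76 kWh
dehumidifier: Runtime = 24 h × 48 = 1152 h
dehumidifier: 0.39 kW × 1152 h = 449.28 kWh
Total energy = 459.128 kWh
Cost = 459.128 × £0.23 = £105.60

£105.60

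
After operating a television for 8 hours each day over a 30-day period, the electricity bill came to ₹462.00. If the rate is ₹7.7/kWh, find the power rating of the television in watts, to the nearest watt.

Energy = ₹462.00 ÷ ₹7.7/kWh = 60 kWh
Runtime = 8 h/day × 30 days = 240 h
Power = 60 kWh ÷ 240 h = 0.25 kW = 250 W

250 W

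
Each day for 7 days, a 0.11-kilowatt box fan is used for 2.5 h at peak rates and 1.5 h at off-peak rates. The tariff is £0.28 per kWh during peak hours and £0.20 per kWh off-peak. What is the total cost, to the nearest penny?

£0.77

Peak energy = 0.11 kW × 2.5 h × 7 = 1.925 kWh
Off-peak energy = 0.11 kW × 1.5 h × 7 = 1.155 kWh
Cost = 1.925 × £0.28 + 1.155 × £0.20 = £0.539 + £0.231 = £0.77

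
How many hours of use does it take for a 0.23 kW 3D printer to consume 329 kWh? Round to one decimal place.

Hours = 329 kWh ÷ 0.23 kW = 1430.4 h

1430.4 h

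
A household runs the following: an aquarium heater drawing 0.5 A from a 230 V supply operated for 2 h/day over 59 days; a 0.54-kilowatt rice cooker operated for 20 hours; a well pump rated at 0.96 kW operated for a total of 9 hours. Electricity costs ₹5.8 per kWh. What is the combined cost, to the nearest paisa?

aquarium heater: Power = 0.5 A × 230 V = 115 W = 0.115 kW
aquarium heater: Runtime = 2 h/day × 59 days = 118 h
aquarium heater: 0.115 kW × 118 h = 13.57 kWh
rice cooker: 0.54 kW × 20 h = 10.8 kWh
well pump: 0.96 kW × 9 h = 8.64 kWh
Total energy = 33.01 kWh
Cost = 33.01 × ₹5.8 = ₹191.46

₹191.46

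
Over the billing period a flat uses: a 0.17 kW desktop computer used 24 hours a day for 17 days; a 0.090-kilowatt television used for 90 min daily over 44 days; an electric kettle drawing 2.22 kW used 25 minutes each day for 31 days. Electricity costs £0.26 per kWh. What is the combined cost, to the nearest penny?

£27.03

desktop computer: Runtime = 24 h × 17 = 408 h
desktop computer: 0.17 kW × 408 h = 69.36 kWh
television: Runtime = 90 min × 44 = 3960 min = 66 h
television: 0.09 kW × 66 h = 5.94 kWh
electric kettle: Runtime = 25 min × 31 = 775 min = 12.916666… h
electric kettle: 2.22 kW × 12.916666… h = 28.675 kWh
Total energy = 103.975 kWh
Cost = 103.975 × £0.26 = £27.03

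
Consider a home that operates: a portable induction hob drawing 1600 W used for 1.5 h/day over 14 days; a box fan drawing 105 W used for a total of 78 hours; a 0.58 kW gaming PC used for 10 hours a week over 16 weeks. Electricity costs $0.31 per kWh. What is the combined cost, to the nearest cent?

$41.72

portable induction hob: Runtime = 1.5 h/day × 14 days = 21 h
portable induction hob: 1.6 kW × 21 h = 33.6 kWh
box fan: 0.105 kW × 78 h = 8.19 kWh
gaming PC: Runtime = 10 h/week × 16 weeks = 160 h
gaming PC: 0.58 kW × 160 h = 92.8 kWh
Total energy = 134.59 kWh
Cost = 134.59 × $0.31 = $41.72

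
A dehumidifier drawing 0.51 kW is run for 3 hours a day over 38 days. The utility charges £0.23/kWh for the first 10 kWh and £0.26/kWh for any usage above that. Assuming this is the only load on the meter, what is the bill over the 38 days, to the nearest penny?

Runtime = 3 h/day × 38 days = 114 h
Energy = 0.51 kW × 114 h = 58.14 kWh
Tier 1 (0–10 kWh): 10 × £0.23 = £2.3
Above 10 kWh: 48.14 × £0.26 = £12.5164
Bill = £14.82

£14.82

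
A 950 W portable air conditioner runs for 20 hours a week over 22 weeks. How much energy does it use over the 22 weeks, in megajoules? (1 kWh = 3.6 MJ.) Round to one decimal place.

1504.8 MJ

Runtime = 20 h/week × 22 weeks = 440 h
Energy = 0.95 kW × 440 h = 418 kWh
= 418 × 3.6 MJ = 1504.8 MJ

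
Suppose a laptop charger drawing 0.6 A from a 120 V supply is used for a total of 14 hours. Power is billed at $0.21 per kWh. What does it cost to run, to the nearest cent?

$0.21

Power = 0.6 A × 120 V = 72 W = 0.072 kW
Energy = 0.072 kW × 14 h = 1.008 kWh
Cost = 1.008 kWh × $0.21/kWh = $0.21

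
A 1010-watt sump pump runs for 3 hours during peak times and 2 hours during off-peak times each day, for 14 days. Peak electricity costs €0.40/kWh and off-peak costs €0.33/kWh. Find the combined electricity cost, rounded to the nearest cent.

Peak energy = 1.01 kW × 3 h × 14 = 42.42 kWh
Off-peak energy = 1.01 kW × 2 h × 14 = 28.28 kWh
Cost = 42.42 × €0.40 + 28.28 × €0.33 = €16.968 + €9.3324 = €26.30

€26.30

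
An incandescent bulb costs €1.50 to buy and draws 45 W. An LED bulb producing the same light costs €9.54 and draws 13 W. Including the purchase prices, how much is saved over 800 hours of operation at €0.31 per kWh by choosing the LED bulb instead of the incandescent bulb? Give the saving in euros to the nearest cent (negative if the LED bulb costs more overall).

-€0.10

incandescent bulb: €1.50 + (45/1000) kW × 800 h × €0.31 = €1.50 + €11.16 = €12.66
LED bulb: €9.54 + (13/1000) kW × 800 h × €0.31 = €9.54 + €3.224 = €12.764
Saving = €12.66 − €12.764 = −€0.104 → -€0.10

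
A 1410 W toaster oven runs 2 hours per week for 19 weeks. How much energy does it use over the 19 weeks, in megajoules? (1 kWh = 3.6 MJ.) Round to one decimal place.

192.9 MJ

Runtime = 2 h/week × 19 weeks = 38 h
Energy = 1.41 kW × 38 h = 53.58 kWh
= 53.58 × 3.6 MJ = 192.9 MJ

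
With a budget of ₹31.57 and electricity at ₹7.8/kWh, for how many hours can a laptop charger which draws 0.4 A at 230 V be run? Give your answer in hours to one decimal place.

Power = 0.4 A × 230 V = 92 W = 0.092 kW
Energy available = ₹31.57 ÷ ₹7.8/kWh = 4.0474 kWh
Hours = 4.0474 kWh ÷ 0.092 kW = 44.0 h

44.0 h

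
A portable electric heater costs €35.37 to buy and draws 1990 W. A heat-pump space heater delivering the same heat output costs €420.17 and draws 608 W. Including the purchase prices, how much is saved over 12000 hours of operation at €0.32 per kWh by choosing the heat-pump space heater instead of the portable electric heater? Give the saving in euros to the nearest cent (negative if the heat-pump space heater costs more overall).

€4922.08

portable electric heater: €35.37 + (1990/1000) kW × 12000 h × €0.32 = €35.37 + €7641.6 = €7676.97
heat-pump space heater: €420.17 + (608/1000) kW × 12000 h × €0.32 = €420.17 + €2334.72 = €2754.89
Saving = €7676.97 − €2754.89 = €4922.08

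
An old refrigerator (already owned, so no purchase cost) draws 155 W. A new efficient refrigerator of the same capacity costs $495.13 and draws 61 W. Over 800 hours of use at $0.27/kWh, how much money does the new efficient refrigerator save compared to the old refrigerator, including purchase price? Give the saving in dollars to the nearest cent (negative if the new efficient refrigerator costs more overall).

-$474.83

old refrigerator: $0.00 + (155/1000) kW × 800 h × $0.27 = $0.00 + $33.48 = $33.48
new efficient refrigerator: $495.13 + (61/1000) kW × 800 h × $0.27 = $495.13 + $13.176 = $508.306
Saving = $33.48 − $508.306 = −$474.826 → -$474.83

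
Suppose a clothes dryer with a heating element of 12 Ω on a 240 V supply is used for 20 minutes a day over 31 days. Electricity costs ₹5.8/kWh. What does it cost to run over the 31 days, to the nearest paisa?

₹287.68

Power = V²/R = 240²/12 = 4800 W = 4.8 kW
Runtime = 20 min × 31 = 620 min = 10.333333… h
Energy = 4.8 kW × 10.333333… h = 49.6 kWh
Cost = 49.6 kWh × ₹5.8/kWh = ₹287.68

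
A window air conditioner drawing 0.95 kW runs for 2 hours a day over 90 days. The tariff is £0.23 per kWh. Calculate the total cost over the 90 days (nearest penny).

Runtime = 2 h/day × 90 days = 180 h
Energy = 0.95 kW × 180 h = 171 kWh
Cost = 171 kWh × £0.23/kWh = £39.33

£39.33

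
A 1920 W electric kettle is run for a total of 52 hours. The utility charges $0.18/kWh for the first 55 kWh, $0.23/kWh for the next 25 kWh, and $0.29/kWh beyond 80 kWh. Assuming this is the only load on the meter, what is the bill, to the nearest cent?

$21.40

Energy = 1.92 kW × 52 h = 99.84 kWh
Tier 1 (0–55 kWh): 55 × $0.18 = $9.9
Tier 2 (55–80 kWh): 25 × $0.23 = $5.75
Above 80 kWh: 19.84 × $0.29 = $5.7536
Bill = $21.40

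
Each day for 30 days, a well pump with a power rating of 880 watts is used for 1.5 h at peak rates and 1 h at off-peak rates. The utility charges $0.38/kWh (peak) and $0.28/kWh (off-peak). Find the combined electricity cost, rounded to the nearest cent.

Peak energy = 0.88 kW × 1.5 h × 30 = 39.6 kWh
Off-peak energy = 0.88 kW × 1 h × 30 = 26.4 kWh
Cost = 39.6 × $0.38 + 26.4 × $0.28 = $15.048 + $7.392 = $22.44

$22.44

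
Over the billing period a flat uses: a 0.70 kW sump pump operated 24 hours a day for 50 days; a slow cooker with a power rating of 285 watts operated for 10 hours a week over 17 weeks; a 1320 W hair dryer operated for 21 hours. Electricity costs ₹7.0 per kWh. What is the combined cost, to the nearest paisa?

sump pump: Runtime = 24 h × 50 = 1200 h
sump pump: 0.7 kW × 1200 h = 840 kWh
slow cooker: Runtime = 10 h/week × 17 weeks = 170 h
slow cooker: 0.285 kW × 170 h = 48.45 kWh
hair dryer: 1.32 kW × 21 h = 27.72 kWh
Total energy = 916.17 kWh
Cost = 916.17 × ₹7.0 = ₹6413.19

₹6413.19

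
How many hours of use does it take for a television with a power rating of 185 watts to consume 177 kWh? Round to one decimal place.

956.8 h

Hours = 177 kWh ÷ 0.185 kW = 956.8 h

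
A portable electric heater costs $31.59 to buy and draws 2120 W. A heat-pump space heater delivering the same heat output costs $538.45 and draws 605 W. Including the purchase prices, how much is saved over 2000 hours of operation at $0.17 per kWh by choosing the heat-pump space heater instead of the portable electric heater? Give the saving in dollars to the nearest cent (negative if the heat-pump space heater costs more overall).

portable electric heater: $31.59 + (2120/1000) kW × 2000 h × $0.17 = $31.59 + $720.8 = $752.39
heat-pump space heater: $538.45 + (605/1000) kW × 2000 h × $0.17 = $538.45 + $205.7 = $744.15
Saving = $752.39 − $744.15 = $8.24

$8.24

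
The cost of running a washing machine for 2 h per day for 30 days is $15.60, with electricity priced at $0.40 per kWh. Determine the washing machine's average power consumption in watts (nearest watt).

Energy = $15.60 ÷ $0.40/kWh = 39 kWh
Runtime = 2 h/day × 30 days = 60 h
Power = 39 kWh ÷ 60 h = 0.65 kW = 650 W

650 W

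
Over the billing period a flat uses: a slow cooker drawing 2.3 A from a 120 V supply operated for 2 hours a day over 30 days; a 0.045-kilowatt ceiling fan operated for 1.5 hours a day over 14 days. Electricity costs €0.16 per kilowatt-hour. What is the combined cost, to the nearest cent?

€2.80

slow cooker: Power = 2.3 A × 120 V = 276 W = 0.276 kW
slow cooker: Runtime = 2 h/day × 30 days = 60 h
slow cooker: 0.276 kW × 60 h = 16.56 kWh
ceiling fan: Runtime = 1.5 h/day × 14 days = 21 h
ceiling fan: 0.045 kW × 21 h = 0.945 kWh
Total energy = 17.505 kWh
Cost = 17.505 × €0.16 = €2.80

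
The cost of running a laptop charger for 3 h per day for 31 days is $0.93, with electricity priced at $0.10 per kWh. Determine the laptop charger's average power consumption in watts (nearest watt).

Energy = $0.93 ÷ $0.10/kWh = 9.3 kWh
Runtime = 3 h/day × 31 days = 93 h
Power = 9.3 kWh ÷ 93 h = 0.1 kW = 100 W

100 W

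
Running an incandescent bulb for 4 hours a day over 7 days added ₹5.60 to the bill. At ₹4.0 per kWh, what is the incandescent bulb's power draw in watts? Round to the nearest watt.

Energy = ₹5.60 ÷ ₹4.0/kWh = 1.4 kWh
Runtime = 4 h/day × 7 days = 28 h
Power = 1.4 kWh ÷ 28 h = 0.05 kW = 50 W

50 W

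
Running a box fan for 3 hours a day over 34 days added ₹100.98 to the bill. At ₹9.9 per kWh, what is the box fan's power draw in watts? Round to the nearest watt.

100 W

Energy = ₹100.98 ÷ ₹9.9/kWh = 10.2 kWh
Runtime = 3 h/day × 34 days = 102 h
Power = 10.2 kWh ÷ 102 h = 0.1 kW = 100 W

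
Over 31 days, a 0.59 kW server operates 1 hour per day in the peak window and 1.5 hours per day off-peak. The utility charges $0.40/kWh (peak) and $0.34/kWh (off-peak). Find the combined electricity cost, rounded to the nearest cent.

Peak energy = 0.59 kW × 1 h × 31 = 18.29 kWh
Off-peak energy = 0.59 kW × 1.5 h × 31 = 27.435 kWh
Cost = 18.29 × $0.40 + 27.435 × $0.34 = $7.316 + $9.3279 = $16.64

$16.64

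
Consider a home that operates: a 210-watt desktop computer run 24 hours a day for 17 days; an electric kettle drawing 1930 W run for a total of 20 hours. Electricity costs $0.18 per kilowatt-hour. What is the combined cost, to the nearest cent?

$22.37

desktop computer: Runtime = 24 h × 17 = 408 h
desktop computer: 0.21 kW × 408 h = 85.68 kWh
electric kettle: 1.93 kW × 20 h = 38.6 kWh
Total energy = 124.28 kWh
Cost = 124.28 × $0.18 = $22.37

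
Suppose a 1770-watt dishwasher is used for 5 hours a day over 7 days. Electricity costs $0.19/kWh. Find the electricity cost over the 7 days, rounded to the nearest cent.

Runtime = 5 h/day × 7 days = 35 h
Energy = 1.77 kW × 35 h = 61.95 kWh
Cost = 61.95 kWh × $0.19/kWh = $11.77

$11.77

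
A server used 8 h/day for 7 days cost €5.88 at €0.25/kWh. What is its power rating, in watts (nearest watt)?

Energy = €5.88 ÷ €0.25/kWh = 23.52 kWh
Runtime = 8 h/day × 7 days = 56 h
Power = 23.52 kWh ÷ 56 h = 0.42 kW = 420 W

420 W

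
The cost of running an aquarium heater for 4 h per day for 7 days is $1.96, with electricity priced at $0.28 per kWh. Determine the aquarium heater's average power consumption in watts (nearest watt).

250 W

Energy = $1.96 ÷ $0.28/kWh = 7 kWh
Runtime = 4 h/day × 7 days = 28 h
Power = 7 kWh ÷ 28 h = 0.25 kW = 250 W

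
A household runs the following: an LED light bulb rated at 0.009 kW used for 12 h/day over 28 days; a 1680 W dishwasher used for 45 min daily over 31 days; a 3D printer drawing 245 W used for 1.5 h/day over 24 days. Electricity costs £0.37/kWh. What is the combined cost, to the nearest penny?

£18.83

LED light bulb: Runtime = 12 h/day × 28 days = 336 h
LED light bulb: 0.009 kW × 336 h = 3.024 kWh
dishwasher: Runtime = 45 min × 31 = 1395 min = 23.25 h
dishwasher: 1.68 kW × 23.25 h = 39.06 kWh
3D printer: Runtime = 1.5 h/day × 24 days = 36 h
3D printer: 0.245 kW × 36 h = 8.82 kWh
Total energy = 50.904 kWh
Cost = 50.904 × £0.37 = £18.83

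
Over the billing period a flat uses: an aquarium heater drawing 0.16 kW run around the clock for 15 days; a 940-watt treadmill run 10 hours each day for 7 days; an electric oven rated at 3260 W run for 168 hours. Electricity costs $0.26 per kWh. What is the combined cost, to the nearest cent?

$174.48

aquarium heater: Runtime = 24 h × 15 = 360 h
aquarium heater: 0.16 kW × 360 h = 57.6 kWh
treadmill: Runtime = 10 h/day × 7 days = 70 h
treadmill: 0.94 kW × 70 h = 65.8 kWh
electric oven: 3.26 kW × 168 h = 547.68 kWh
Total energy = 671.08 kWh
Cost = 671.08 × $0.26 = $174.48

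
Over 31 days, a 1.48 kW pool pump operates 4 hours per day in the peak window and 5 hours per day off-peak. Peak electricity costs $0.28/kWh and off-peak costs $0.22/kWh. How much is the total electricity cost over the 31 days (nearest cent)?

Peak energy = 1.48 kW × 4 h × 31 = 183.52 kWh
Off-peak energy = 1.48 kW × 5 h × 31 = 229.4 kWh
Cost = 183.52 × $0.28 + 229.4 × $0.22 = $51.3856 + $50.468 = $101.85

$101.85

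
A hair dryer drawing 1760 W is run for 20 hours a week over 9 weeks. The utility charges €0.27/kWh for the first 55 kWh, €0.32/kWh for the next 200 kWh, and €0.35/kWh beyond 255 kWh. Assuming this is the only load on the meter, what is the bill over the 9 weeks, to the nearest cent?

Runtime = 20 h/week × 9 weeks = 180 h
Energy = 1.76 kW × 180 h = 316.8 kWh
Tier 1 (0–55 kWh): 55 × €0.27 = €14.85
Tier 2 (55–255 kWh): 200 × €0.32 = €64
Above 255 kWh: 61.8 × €0.35 = €21.63
Bill = €100.48

€100.48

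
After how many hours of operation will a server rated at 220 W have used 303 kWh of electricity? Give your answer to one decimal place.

Hours = 303 kWh ÷ 0.22 kW = 1377.3 h

1377.3 h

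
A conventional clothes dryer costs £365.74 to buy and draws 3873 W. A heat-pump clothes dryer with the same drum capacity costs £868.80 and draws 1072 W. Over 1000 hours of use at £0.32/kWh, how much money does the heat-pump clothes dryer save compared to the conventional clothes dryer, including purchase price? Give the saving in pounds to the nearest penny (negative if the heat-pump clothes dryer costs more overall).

conventional clothes dryer: £365.74 + (3873/1000) kW × 1000 h × £0.32 = £365.74 + £1239.36 = £1605.1
heat-pump clothes dryer: £868.80 + (1072/1000) kW × 1000 h × £0.32 = £868.80 + £343.04 = £1211.84
Saving = £1605.1 − £1211.84 = £393.26

£393.26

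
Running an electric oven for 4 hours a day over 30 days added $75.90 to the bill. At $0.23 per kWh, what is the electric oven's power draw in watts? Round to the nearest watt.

Energy = $75.90 ÷ $0.23/kWh = 330 kWh
Runtime = 4 h/day × 30 days = 120 h
Power = 330 kWh ÷ 120 h = 2.75 kW = 2750 W

2750 W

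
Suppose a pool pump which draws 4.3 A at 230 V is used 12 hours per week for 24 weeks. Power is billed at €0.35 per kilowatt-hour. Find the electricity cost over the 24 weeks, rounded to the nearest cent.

€99.69

Power = 4.3 A × 230 V = 989 W = 0.989 kW
Runtime = 12 h/week × 24 weeks = 288 h
Energy = 0.989 kW × 288 h = 284.832 kWh
Cost = 284.832 kWh × €0.35/kWh = €99.69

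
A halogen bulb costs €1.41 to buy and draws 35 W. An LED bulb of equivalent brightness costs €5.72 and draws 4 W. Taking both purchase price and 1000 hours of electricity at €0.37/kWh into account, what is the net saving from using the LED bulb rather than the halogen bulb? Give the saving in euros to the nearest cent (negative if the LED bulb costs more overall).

halogen bulb: €1.41 + (35/1000) kW × 1000 h × €0.37 = €1.41 + €12.95 = €14.36
LED bulb: €5.72 + (4/1000) kW × 1000 h × €0.37 = €5.72 + €1.48 = €7.2
Saving = €14.36 − €7.2 = €7.16

€7.16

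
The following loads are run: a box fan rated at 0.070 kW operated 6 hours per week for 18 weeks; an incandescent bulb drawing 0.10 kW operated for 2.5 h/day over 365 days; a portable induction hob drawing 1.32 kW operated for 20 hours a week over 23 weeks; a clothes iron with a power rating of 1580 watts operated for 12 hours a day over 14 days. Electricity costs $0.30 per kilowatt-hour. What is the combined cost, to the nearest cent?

$291.44

box fan: Runtime = 6 h/week × 18 weeks = 108 h
box fan: 0.07 kW × 108 h = 7.56 kWh
incandescent bulb: Runtime = 2.5 h/day × 365 days = 912.5 h
incandescent bulb: 0.1 kW × 912.5 h = 91.25 kWh
portable induction hob: Runtime = 20 h/week × 23 weeks = 460 h
portable induction hob: 1.32 kW × 460 h = 607.2 kWh
clothes iron: Runtime = 12 h/day × 14 days = 168 h
clothes iron: 1.58 kW × 168 h = 265.44 kWh
Total energy = 971.45 kWh
Cost = 971.45 × $0.30 = $291.44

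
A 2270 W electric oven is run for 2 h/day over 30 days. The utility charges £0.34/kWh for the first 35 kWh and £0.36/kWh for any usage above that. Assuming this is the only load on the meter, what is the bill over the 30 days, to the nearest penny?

Runtime = 2 h/day × 30 days = 60 h
Energy = 2.27 kW × 60 h = 136.2 kWh
Tier 1 (0–35 kWh): 35 × £0.34 = £11.9
Above 35 kWh: 101.2 × £0.36 = £36.432
Bill = £48.33

£48.33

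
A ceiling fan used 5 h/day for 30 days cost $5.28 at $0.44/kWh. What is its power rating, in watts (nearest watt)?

80 W

Energy = $5.28 ÷ $0.44/kWh = 12 kWh
Runtime = 5 h/day × 30 days = 150 h
Power = 12 kWh ÷ 150 h = 0.08 kW = 80 W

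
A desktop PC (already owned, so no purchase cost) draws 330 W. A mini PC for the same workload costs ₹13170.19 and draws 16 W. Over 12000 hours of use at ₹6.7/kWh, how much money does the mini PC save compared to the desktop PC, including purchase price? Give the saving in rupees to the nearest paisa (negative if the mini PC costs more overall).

desktop PC: ₹0.00 + (330/1000) kW × 12000 h × ₹6.7 = ₹0.00 + ₹26532 = ₹26532
mini PC: ₹13170.19 + (16/1000) kW × 12000 h × ₹6.7 = ₹13170.19 + ₹1286.4 = ₹14456.59
Saving = ₹26532 − ₹14456.59 = ₹12075.41

₹12075.41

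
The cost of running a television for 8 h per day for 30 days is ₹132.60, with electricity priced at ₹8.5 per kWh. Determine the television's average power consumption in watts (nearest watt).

Energy = ₹132.60 ÷ ₹8.5/kWh = 15.6 kWh
Runtime = 8 h/day × 30 days = 240 h
Power = 15.6 kWh ÷ 240 h = 0.065 kW = 65 W

65 W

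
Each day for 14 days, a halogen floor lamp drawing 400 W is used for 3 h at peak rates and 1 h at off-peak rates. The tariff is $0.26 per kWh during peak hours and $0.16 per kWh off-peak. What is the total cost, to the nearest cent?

$5.26

Peak energy = 0.4 kW × 3 h × 14 = 16.8 kWh
Off-peak energy = 0.4 kW × 1 h × 14 = 5.6 kWh
Cost = 16.8 × $0.26 + 5.6 × $0.16 = $4.368 + $0.896 = $5.26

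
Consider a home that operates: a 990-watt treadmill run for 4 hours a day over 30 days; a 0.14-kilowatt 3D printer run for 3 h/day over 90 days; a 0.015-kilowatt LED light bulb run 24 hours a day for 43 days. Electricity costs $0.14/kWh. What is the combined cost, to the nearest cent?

treadmill: Runtime = 4 h/day × 30 days = 120 h
treadmill: 0.99 kW × 120 h = 118.8 kWh
3D printer: Runtime = 3 h/day × 90 days = 270 h
3D printer: 0.14 kW × 270 h = 37.8 kWh
LED light bulb: Runtime = 24 h × 43 = 1032 h
LED light bulb: 0.015 kW × 1032 h = 15.48 kWh
Total energy = 172.08 kWh
Cost = 172.08 × $0.14 = $24.09

$24.09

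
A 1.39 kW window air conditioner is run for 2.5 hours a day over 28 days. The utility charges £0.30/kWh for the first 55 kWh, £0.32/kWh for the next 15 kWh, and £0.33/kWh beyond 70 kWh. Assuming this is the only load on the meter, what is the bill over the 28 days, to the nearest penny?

£30.31

Runtime = 2.5 h/day × 28 days = 70 h
Energy = 1.39 kW × 70 h = 97.3 kWh
Tier 1 (0–55 kWh): 55 × £0.30 = £16.5
Tier 2 (55–70 kWh): 15 × £0.32 = £4.8
Above 70 kWh: 27.3 × £0.33 = £9.009
Bill = £30.31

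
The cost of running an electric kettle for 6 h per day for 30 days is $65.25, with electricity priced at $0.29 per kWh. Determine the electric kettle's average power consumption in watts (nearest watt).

1250 W

Energy = $65.25 ÷ $0.29/kWh = 225 kWh
Runtime = 6 h/day × 30 days = 180 h
Power = 225 kWh ÷ 180 h = 1.25 kW = 1250 W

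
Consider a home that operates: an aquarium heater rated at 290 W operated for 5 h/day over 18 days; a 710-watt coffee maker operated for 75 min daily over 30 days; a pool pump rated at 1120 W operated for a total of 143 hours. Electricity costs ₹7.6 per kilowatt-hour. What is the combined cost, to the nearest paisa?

aquarium heater: Runtime = 5 h/day × 18 days = 90 h
aquarium heater: 0.29 kW × 90 h = 26.1 kWh
coffee maker: Runtime = 75 min × 30 = 2250 min = 37.5 h
coffee maker: 0.71 kW × 37.5 h = 26.625 kWh
pool pump: 1.12 kW × 143 h = 160.16 kWh
Total energy = 212.885 kWh
Cost = 212.885 × ₹7.6 = ₹1617.93

₹1617.93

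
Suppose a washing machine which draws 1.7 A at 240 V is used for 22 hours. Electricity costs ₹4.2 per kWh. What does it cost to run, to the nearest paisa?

Power = 1.7 A × 240 V = 408 W = 0.408 kW
Energy = 0.408 kW × 22 h = 8.976 kWh
Cost = 8.976 kWh × ₹4.2/kWh = ₹37.70

₹37.70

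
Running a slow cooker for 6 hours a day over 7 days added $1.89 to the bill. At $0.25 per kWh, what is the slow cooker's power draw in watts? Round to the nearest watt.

180 W

Energy = $1.89 ÷ $0.25/kWh = 7.56 kWh
Runtime = 6 h/day × 7 days = 42 h
Power = 7.56 kWh ÷ 42 h = 0.18 kW = 180 W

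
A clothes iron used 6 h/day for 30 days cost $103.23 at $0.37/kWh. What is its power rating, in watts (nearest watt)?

Energy = $103.23 ÷ $0.37/kWh = 279 kWh
Runtime = 6 h/day × 30 days = 180 h
Power = 279 kWh ÷ 180 h = 1.55 kW = 1550 W

1550 W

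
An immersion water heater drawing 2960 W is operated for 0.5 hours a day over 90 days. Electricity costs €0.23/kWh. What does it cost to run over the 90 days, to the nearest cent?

Runtime = 0.5 h/day × 90 days = 45 h
Energy = 2.96 kW × 45 h = 133.2 kWh
Cost = 133.2 kWh × €0.23/kWh = €30.64

€30.64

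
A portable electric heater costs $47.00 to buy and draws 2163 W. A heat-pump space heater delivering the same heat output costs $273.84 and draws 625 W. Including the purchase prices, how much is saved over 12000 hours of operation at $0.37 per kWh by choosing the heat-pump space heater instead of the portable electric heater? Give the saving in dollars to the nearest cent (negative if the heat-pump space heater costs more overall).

$6601.88

portable electric heater: $47.00 + (2163/1000) kW × 12000 h × $0.37 = $47.00 + $9603.72 = $9650.72
heat-pump space heater: $273.84 + (625/1000) kW × 12000 h × $0.37 = $273.84 + $2775 = $3048.84
Saving = $9650.72 − $3048.84 = $6601.88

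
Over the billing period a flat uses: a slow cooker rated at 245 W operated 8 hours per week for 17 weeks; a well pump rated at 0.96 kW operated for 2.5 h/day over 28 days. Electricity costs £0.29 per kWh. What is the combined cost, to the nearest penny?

slow cooker: Runtime = 8 h/week × 17 weeks = 136 h
slow cooker: 0.245 kW × 136 h = 33.32 kWh
well pump: Runtime = 2.5 h/day × 28 days = 70 h
well pump: 0.96 kW × 70 h = 67.2 kWh
Total energy = 100.52 kWh
Cost = 100.52 × £0.29 = £29.15

£29.15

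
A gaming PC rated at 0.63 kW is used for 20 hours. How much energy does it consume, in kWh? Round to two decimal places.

Energy = 0.63 kW × 20 h = 12.6 kWh

12.60 kWh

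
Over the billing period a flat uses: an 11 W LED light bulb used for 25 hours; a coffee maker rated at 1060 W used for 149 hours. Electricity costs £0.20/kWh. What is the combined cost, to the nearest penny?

£31.64

LED light bulb: 0.011 kW × 25 h = 0.275 kWh
coffee maker: 1.06 kW × 149 h = 157.94 kWh
Total energy = 158.215 kWh
Cost = 158.215 × £0.20 = £31.64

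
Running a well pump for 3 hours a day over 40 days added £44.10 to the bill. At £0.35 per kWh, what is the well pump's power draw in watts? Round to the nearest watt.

Energy = £44.10 ÷ £0.35/kWh = 126 kWh
Runtime = 3 h/day × 40 days = 120 h
Power = 126 kWh ÷ 120 h = 1.05 kW = 1050 W

1050 W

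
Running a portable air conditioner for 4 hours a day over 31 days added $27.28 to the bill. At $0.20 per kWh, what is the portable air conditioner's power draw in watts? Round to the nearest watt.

1100 W

Energy = $27.28 ÷ $0.20/kWh = 136.4 kWh
Runtime = 4 h/day × 31 days = 124 h
Power = 136.4 kWh ÷ 124 h = 1.1 kW = 1100 W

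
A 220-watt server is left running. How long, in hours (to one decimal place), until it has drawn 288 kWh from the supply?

Hours = 288 kWh ÷ 0.22 kW = 1309.1 h

1309.1 h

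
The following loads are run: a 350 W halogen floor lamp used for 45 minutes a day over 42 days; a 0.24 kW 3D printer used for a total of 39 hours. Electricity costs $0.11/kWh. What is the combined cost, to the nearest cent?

halogen floor lamp: Runtime = 45 min × 42 = 1890 min = 31.5 h
halogen floor lamp: 0.35 kW × 31.5 h = 11.025 kWh
3D printer: 0.24 kW × 39 h = 9.36 kWh
Total energy = 20.385 kWh
Cost = 20.385 × $0.11 = $2.24

$2.24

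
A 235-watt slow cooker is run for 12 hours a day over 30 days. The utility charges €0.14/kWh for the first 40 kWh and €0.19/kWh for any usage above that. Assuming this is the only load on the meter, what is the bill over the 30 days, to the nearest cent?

€14.07

Runtime = 12 h/day × 30 days = 360 h
Energy = 0.235 kW × 360 h = 84.6 kWh
Tier 1 (0–40 kWh): 40 × €0.14 = €5.6
Above 40 kWh: 44.6 × €0.19 = €8.474
Bill = €14.07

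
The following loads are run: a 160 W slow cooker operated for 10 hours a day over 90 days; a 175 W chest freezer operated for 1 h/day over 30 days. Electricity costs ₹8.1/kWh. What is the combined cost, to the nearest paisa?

slow cooker: Runtime = 10 h/day × 90 days = 900 h
slow cooker: 0.16 kW × 900 h = 144 kWh
chest freezer: Runtime = 1 h/day × 30 days = 30 h
chest freezer: 0.175 kW × 30 h = 5.25 kWh
Total energy = 149.25 kWh
Cost = 149.25 × ₹8.1 = ₹1208.93

₹1208.93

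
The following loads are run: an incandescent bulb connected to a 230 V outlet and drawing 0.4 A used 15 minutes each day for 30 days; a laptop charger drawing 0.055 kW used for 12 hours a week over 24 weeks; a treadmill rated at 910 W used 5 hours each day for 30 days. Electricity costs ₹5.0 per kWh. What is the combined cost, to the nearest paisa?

₹765.15

incandescent bulb: Power = 0.4 A × 230 V = 92 W = 0.092 kW
incandescent bulb: Runtime = 15 min × 30 = 450 min = 7.5 h
incandescent bulb: 0.092 kW × 7.5 h = 0.69 kWh
laptop charger: Runtime = 12 h/week × 24 weeks = 288 h
laptop charger: 0.055 kW × 288 h = 15.84 kWh
treadmill: Runtime = 5 h/day × 30 days = 150 h
treadmill: 0.91 kW × 150 h = 136.5 kWh
Total energy = 153.03 kWh
Cost = 153.03 × ₹5.0 = ₹765.15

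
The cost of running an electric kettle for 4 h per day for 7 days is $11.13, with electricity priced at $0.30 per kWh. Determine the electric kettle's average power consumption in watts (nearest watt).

1325 W

Energy = $11.13 ÷ $0.30/kWh = 37.1 kWh
Runtime = 4 h/day × 7 days = 28 h
Power = 37.1 kWh ÷ 28 h = 1.325 kW = 1325 W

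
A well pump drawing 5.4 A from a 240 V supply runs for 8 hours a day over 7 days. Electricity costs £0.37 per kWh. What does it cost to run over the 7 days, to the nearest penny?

Power = 5.4 A × 240 V = 1296 W = 1.296 kW
Runtime = 8 h/day × 7 days = 56 h
Energy = 1.296 kW × 56 h = 72.576 kWh
Cost = 72.576 kWh × £0.37/kWh = £26.85

£26.85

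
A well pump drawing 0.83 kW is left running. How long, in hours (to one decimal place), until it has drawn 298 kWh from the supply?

Hours = 298 kWh ÷ 0.83 kW = 359.0 h

359.0 h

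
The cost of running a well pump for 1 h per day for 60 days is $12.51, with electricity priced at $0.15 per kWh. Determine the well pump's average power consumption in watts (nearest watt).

Energy = $12.51 ÷ $0.15/kWh = 83.4 kWh
Runtime = 1 h/day × 60 days = 60 h
Power = 83.4 kWh ÷ 60 h = 1.39 kW = 1390 W

1390 W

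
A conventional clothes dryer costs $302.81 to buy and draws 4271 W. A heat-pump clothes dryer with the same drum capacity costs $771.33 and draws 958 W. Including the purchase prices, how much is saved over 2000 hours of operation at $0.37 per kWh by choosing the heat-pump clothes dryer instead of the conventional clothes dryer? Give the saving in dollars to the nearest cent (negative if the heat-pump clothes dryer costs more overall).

$1983.10

conventional clothes dryer: $302.81 + (4271/1000) kW × 2000 h × $0.37 = $302.81 + $3160.54 = $3463.35
heat-pump clothes dryer: $771.33 + (958/1000) kW × 2000 h × $0.37 = $771.33 + $708.92 = $1480.25
Saving = $3463.35 − $1480.25 = $1983.1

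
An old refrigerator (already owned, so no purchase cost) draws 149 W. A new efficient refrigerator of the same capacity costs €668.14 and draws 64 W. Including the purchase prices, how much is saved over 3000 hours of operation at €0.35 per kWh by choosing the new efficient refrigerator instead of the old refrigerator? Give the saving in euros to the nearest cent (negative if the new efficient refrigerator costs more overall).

old refrigerator: €0.00 + (149/1000) kW × 3000 h × €0.35 = €0.00 + €156.45 = €156.45
new efficient refrigerator: €668.14 + (64/1000) kW × 3000 h × €0.35 = €668.14 + €67.2 = €735.34
Saving = €156.45 − €735.34 = −€578.89

-€578.89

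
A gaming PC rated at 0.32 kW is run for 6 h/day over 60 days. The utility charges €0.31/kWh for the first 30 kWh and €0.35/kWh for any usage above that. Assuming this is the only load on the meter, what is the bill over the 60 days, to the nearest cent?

€39.12

Runtime = 6 h/day × 60 days = 360 h
Energy = 0.32 kW × 360 h = 115.2 kWh
Tier 1 (0–30 kWh): 30 × €0.31 = €9.3
Above 30 kWh: 85.2 × €0.35 = €29.82
Bill = €39.12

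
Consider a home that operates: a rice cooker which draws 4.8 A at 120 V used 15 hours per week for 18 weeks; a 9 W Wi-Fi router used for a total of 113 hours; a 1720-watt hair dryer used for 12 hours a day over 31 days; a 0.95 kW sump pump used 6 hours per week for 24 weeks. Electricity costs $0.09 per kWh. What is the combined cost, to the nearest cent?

rice cooker: Power = 4.8 A × 120 V = 576 W = 0.576 kW
rice cooker: Runtime = 15 h/week × 18 weeks = 270 h
rice cooker: 0.576 kW × 270 h = 155.52 kWh
Wi-Fi router: 0.009 kW × 113 h = 1.017 kWh
hair dryer: Runtime = 12 h/day × 31 days = 372 h
hair dryer: 1.72 kW × 372 h = 639.84 kWh
sump pump: Runtime = 6 h/week × 24 weeks = 144 h
sump pump: 0.95 kW × 144 h = 136.8 kWh
Total energy = 933.177 kWh
Cost = 933.177 × $0.09 = $83.99

$83.99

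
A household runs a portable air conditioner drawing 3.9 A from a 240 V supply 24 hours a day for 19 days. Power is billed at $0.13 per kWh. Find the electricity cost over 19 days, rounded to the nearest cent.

$55.49

Power = 3.9 A × 240 V = 936 W = 0.936 kW
Runtime = 24 h × 19 = 456 h
Energy = 0.936 kW × 456 h = 426.816 kWh
Cost = 426.816 kWh × $0.13/kWh = $55.49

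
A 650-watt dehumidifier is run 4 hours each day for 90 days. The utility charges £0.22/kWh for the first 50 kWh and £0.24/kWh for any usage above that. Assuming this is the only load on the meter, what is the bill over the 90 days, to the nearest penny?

£55.16

Runtime = 4 h/day × 90 days = 360 h
Energy = 0.65 kW × 360 h = 234 kWh
Tier 1 (0–50 kWh): 50 × £0.22 = £11
Above 50 kWh: 184 × £0.24 = £44.16
Bill = £55.16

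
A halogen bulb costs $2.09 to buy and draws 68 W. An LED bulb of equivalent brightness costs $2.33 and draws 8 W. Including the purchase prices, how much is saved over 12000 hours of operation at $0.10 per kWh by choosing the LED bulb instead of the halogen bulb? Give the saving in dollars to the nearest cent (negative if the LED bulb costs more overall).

halogen bulb: $2.09 + (68/1000) kW × 12000 h × $0.10 = $2.09 + $81.6 = $83.69
LED bulb: $2.33 + (8/1000) kW × 12000 h × $0.10 = $2.33 + $9.6 = $11.93
Saving = $83.69 − $11.93 = $71.76

$71.76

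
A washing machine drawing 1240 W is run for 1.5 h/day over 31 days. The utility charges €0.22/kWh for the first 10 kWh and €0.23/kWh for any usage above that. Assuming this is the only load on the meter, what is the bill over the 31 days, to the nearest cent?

Runtime = 1.5 h/day × 31 days = 46.5 h
Energy = 1.24 kW × 46.5 h = 57.66 kWh
Tier 1 (0–10 kWh): 10 × €0.22 = €2.2
Above 10 kWh: 47.66 × €0.23 = €10.9618
Bill = €13.16

€13.16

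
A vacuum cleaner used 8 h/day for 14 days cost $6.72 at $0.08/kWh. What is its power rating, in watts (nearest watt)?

750 W

Energy = $6.72 ÷ $0.08/kWh = 84 kWh
Runtime = 8 h/day × 14 days = 112 h
Power = 84 kWh ÷ 112 h = 0.75 kW = 750 W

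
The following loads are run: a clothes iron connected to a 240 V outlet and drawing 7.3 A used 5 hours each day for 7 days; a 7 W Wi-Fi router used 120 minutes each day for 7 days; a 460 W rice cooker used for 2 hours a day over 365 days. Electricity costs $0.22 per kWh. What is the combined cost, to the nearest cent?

$87.39

clothes iron: Power = 7.3 A × 240 V = 1752 W = 1.752 kW
clothes iron: Runtime = 5 h/day × 7 days = 35 h
clothes iron: 1.752 kW × 35 h = 61.32 kWh
Wi-Fi router: Runtime = 120 min × 7 = 840 min = 14 h
Wi-Fi router: 0.007 kW × 14 h = 0.098 kWh
rice cooker: Runtime = 2 h/day × 365 days = 730 h
rice cooker: 0.46 kW × 730 h = 335.8 kWh
Total energy = 397.218 kWh
Cost = 397.218 × $0.22 = $87.39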